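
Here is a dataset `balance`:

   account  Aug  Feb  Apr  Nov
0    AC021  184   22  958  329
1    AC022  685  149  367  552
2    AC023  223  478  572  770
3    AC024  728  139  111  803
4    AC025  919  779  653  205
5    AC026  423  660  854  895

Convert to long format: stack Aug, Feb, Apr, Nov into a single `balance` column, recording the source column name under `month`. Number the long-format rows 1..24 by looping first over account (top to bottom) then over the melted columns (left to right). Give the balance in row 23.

24 rows total (6 × 4). Row 23: index ⌊(23-1)/4⌋ = 5 into account → AC026; (23-1) mod 4 = 2 into the melted columns → Apr.
So row 23 is (AC026, Apr, 854); balance = 854.

854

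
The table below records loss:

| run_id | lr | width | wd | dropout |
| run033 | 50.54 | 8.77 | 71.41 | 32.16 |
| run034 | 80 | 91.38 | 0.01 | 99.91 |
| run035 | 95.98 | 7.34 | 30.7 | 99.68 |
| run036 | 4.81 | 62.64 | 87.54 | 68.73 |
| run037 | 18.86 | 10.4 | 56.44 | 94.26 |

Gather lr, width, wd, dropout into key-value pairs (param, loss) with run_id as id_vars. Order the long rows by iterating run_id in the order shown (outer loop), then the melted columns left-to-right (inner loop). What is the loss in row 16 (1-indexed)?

68.73

20 rows total (5 × 4). Row 16: index ⌊(16-1)/4⌋ = 3 into run_id → run036; (16-1) mod 4 = 3 into the melted columns → dropout.
So row 16 is (run036, dropout, 68.73); loss = 68.73.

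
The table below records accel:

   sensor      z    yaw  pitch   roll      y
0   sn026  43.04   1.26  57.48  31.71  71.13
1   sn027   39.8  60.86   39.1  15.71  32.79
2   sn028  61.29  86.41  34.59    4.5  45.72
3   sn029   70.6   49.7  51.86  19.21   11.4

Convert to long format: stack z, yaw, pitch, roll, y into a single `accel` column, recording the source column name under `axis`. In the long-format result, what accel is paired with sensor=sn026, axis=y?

Unpivoting turns each (sensor, wide-column) pair into one long row.
The wide cell at row sn026, column y holds 71.13, so the long row (sn026, y) has accel=71.13.

71.13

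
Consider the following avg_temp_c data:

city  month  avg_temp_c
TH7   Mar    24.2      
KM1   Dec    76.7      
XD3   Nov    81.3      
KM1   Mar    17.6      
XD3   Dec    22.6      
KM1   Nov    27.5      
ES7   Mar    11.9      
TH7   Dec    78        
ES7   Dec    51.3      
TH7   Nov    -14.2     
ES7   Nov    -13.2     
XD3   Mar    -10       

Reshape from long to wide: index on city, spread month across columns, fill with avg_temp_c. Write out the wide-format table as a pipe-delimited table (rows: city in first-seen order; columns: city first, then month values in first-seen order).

| city | Mar | Dec | Nov |
| TH7 | 24.2 | 78 | -14.2 |
| KM1 | 17.6 | 76.7 | 27.5 |
| XD3 | -10 | 22.6 | 81.3 |
| ES7 | 11.9 | 51.3 | -13.2 |

Columns: city plus the 3 distinct month values (Mar, Dec, Nov).
For example, row TH7 column Mar takes avg_temp_c=24.2 from the long row (TH7, Mar).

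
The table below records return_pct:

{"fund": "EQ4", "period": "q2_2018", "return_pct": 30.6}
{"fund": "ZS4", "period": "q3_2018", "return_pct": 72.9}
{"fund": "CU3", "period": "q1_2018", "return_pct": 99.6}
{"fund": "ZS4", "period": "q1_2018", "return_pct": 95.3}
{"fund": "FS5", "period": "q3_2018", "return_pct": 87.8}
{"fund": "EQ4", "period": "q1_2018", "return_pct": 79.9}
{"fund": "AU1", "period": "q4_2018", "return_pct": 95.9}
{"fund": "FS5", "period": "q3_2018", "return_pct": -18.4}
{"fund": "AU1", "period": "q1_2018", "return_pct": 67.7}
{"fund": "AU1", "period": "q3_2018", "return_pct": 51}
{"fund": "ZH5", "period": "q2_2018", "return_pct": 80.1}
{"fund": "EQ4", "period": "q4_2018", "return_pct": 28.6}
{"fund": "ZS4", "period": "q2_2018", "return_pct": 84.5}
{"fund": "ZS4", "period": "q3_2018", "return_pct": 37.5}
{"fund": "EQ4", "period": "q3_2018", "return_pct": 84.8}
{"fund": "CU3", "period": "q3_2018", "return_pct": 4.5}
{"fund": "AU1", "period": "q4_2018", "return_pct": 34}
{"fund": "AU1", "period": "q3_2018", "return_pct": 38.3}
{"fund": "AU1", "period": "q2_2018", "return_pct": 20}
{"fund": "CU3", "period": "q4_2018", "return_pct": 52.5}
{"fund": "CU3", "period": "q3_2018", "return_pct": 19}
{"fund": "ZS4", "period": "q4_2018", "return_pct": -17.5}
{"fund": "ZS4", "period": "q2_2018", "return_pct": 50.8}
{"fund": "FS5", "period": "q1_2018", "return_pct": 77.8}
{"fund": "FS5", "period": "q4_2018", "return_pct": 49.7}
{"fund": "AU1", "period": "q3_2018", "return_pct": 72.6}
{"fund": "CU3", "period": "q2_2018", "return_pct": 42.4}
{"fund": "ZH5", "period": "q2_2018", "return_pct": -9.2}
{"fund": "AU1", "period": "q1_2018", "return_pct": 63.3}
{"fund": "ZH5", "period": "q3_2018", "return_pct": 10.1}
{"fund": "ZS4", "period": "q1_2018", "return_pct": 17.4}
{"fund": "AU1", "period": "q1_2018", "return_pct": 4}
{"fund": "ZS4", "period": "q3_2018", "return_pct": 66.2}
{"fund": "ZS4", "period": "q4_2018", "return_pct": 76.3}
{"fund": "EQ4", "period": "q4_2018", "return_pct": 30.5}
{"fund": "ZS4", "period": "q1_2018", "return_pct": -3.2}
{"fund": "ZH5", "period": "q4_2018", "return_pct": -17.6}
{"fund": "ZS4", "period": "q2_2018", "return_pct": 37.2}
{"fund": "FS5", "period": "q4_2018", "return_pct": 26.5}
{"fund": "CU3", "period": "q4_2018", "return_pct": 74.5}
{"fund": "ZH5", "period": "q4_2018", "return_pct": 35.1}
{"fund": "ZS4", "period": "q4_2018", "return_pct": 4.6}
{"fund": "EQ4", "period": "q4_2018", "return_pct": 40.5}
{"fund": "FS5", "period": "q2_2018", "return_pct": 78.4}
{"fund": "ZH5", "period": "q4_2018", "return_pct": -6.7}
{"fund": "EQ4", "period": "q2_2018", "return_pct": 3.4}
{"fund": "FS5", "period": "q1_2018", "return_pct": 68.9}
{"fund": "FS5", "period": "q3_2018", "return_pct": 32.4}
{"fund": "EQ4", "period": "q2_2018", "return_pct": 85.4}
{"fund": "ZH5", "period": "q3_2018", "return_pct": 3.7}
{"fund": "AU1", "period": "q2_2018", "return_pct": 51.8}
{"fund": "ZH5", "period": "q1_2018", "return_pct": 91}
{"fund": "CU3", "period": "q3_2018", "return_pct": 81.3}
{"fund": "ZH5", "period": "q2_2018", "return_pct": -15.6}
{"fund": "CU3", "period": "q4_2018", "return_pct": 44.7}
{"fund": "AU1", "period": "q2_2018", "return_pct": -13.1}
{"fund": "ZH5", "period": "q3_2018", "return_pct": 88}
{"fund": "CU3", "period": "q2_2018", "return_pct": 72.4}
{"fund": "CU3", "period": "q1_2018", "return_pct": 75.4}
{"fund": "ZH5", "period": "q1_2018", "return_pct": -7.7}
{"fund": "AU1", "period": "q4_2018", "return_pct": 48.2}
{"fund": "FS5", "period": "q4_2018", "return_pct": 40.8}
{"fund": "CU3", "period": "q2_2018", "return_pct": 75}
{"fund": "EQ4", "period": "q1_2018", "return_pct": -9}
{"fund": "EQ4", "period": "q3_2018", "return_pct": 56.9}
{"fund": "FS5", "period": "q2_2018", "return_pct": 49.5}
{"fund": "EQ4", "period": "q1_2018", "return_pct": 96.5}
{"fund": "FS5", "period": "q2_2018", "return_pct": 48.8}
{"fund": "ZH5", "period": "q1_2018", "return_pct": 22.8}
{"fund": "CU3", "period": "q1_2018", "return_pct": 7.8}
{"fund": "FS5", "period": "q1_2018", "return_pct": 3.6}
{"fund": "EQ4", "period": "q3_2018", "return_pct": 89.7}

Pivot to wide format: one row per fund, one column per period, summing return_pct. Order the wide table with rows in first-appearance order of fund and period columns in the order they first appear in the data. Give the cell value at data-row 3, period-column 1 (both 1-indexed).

With rows in first-appearance order of fund, row 3 is fund=CU3. period columns in first-appearance order: q2_2018, q3_2018, q1_2018, q4_2018; column 1 is q2_2018.
Long rows with fund=CU3, period=q2_2018: 42.4 + 72.4 + 75 = 189.8.

189.8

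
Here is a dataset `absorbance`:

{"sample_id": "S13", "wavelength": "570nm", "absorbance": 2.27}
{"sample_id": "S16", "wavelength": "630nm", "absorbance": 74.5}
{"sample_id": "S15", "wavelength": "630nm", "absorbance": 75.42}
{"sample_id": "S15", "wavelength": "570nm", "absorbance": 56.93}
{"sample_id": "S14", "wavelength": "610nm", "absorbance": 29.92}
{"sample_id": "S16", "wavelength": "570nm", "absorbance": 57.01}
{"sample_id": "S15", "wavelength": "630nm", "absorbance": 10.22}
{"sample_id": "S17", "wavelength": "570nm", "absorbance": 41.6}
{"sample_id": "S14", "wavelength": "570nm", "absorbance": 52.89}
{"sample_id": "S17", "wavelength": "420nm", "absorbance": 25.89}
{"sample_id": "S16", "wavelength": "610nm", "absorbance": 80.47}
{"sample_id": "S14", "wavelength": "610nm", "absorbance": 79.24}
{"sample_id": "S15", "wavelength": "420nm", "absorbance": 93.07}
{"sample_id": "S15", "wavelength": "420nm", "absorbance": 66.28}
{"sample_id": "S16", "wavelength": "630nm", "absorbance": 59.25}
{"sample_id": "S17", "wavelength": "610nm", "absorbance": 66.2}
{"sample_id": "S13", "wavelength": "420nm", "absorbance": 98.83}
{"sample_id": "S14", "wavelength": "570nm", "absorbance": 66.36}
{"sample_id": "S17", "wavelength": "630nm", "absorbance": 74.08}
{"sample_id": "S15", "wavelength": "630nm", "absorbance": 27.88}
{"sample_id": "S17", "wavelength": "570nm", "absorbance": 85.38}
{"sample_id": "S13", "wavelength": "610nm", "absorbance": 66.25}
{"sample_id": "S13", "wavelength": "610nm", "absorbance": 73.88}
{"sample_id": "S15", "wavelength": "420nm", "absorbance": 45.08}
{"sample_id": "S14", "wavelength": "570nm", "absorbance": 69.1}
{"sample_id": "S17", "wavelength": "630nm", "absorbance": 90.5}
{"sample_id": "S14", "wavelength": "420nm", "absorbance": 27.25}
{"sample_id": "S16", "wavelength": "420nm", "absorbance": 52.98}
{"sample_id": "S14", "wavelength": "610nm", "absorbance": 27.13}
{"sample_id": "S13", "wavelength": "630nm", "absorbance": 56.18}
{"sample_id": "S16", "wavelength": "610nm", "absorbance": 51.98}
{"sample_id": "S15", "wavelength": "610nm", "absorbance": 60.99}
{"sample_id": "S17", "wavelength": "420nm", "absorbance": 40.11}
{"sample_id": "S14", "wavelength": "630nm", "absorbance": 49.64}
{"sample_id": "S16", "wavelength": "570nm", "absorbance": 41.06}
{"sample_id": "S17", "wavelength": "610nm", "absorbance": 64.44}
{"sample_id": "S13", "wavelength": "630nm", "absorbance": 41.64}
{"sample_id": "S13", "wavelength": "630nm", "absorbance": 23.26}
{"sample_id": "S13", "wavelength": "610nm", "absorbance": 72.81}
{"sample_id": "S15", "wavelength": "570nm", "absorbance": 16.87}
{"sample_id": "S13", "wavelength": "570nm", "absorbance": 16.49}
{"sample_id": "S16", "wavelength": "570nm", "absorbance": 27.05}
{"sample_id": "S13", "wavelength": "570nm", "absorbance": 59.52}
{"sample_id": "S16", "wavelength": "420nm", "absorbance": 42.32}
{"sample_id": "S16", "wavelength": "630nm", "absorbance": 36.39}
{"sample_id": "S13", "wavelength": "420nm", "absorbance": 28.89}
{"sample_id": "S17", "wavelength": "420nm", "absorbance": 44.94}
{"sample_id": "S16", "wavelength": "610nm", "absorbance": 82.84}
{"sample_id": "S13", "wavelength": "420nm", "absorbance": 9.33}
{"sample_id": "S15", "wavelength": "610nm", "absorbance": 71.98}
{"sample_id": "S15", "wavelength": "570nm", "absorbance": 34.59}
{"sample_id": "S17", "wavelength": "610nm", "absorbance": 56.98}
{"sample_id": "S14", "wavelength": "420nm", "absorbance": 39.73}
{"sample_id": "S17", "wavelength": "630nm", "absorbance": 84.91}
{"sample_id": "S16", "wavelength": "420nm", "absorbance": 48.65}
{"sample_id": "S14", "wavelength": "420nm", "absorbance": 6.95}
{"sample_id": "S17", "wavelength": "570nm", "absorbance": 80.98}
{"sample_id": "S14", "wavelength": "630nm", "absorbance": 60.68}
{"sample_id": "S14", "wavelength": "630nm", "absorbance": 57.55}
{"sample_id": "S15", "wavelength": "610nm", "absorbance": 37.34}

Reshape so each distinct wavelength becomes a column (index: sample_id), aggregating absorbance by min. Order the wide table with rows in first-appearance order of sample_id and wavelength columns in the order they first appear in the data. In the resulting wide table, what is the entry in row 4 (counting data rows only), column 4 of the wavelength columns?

6.95

With rows in first-appearance order of sample_id, row 4 is sample_id=S14. wavelength columns in first-appearance order: 570nm, 630nm, 610nm, 420nm; column 4 is 420nm.
Long rows with sample_id=S14, wavelength=420nm: min(27.25, 39.73, 6.95) = 6.95.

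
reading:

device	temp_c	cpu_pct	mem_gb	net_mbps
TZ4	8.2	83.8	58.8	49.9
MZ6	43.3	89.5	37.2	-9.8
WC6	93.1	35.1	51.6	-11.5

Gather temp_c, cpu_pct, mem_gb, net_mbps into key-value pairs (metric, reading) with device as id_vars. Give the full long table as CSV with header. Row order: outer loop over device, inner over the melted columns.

device,metric,reading
TZ4,temp_c,8.2
TZ4,cpu_pct,83.8
TZ4,mem_gb,58.8
TZ4,net_mbps,49.9
MZ6,temp_c,43.3
MZ6,cpu_pct,89.5
MZ6,mem_gb,37.2
MZ6,net_mbps,-9.8
WC6,temp_c,93.1
WC6,cpu_pct,35.1
WC6,mem_gb,51.6
WC6,net_mbps,-11.5

Each (device, column) pair becomes one row: 3 × 4 = 12 rows.
For example, (TZ4, temp_c) → reading=8.2.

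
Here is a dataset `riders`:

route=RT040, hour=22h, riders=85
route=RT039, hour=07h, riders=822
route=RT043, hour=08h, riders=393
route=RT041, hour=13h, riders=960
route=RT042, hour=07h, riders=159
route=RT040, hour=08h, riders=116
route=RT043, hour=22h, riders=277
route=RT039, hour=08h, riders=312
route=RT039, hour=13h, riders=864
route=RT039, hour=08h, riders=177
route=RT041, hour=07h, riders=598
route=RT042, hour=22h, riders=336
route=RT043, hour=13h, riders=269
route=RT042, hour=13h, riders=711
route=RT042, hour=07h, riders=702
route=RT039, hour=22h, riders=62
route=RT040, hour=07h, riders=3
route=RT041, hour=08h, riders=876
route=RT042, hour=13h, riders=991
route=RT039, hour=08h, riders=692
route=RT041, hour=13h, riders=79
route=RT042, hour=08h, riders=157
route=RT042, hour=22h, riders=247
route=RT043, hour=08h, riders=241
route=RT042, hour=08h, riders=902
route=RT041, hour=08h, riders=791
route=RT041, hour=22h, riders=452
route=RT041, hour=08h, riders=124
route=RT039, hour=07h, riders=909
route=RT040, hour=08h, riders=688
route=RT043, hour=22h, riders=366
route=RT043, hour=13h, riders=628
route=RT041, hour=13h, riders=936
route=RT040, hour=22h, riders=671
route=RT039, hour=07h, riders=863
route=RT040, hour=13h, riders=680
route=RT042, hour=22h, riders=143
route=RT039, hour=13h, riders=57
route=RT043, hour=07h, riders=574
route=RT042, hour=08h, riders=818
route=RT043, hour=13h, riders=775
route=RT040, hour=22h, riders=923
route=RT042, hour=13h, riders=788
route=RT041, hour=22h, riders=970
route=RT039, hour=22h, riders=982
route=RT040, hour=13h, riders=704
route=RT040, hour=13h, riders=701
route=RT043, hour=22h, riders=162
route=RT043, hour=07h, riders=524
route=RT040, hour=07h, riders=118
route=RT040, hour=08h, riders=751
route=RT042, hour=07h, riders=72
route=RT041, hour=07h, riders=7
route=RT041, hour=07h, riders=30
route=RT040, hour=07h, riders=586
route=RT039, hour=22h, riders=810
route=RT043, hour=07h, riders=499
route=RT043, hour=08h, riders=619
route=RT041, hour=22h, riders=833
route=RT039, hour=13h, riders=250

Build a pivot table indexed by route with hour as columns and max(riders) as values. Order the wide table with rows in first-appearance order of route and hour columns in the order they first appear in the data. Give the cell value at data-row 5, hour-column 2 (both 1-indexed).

With rows in first-appearance order of route, row 5 is route=RT042. hour columns in first-appearance order: 22h, 07h, 08h, 13h; column 2 is 07h.
Long rows with route=RT042, hour=07h: max(159, 702, 72) = 702.

702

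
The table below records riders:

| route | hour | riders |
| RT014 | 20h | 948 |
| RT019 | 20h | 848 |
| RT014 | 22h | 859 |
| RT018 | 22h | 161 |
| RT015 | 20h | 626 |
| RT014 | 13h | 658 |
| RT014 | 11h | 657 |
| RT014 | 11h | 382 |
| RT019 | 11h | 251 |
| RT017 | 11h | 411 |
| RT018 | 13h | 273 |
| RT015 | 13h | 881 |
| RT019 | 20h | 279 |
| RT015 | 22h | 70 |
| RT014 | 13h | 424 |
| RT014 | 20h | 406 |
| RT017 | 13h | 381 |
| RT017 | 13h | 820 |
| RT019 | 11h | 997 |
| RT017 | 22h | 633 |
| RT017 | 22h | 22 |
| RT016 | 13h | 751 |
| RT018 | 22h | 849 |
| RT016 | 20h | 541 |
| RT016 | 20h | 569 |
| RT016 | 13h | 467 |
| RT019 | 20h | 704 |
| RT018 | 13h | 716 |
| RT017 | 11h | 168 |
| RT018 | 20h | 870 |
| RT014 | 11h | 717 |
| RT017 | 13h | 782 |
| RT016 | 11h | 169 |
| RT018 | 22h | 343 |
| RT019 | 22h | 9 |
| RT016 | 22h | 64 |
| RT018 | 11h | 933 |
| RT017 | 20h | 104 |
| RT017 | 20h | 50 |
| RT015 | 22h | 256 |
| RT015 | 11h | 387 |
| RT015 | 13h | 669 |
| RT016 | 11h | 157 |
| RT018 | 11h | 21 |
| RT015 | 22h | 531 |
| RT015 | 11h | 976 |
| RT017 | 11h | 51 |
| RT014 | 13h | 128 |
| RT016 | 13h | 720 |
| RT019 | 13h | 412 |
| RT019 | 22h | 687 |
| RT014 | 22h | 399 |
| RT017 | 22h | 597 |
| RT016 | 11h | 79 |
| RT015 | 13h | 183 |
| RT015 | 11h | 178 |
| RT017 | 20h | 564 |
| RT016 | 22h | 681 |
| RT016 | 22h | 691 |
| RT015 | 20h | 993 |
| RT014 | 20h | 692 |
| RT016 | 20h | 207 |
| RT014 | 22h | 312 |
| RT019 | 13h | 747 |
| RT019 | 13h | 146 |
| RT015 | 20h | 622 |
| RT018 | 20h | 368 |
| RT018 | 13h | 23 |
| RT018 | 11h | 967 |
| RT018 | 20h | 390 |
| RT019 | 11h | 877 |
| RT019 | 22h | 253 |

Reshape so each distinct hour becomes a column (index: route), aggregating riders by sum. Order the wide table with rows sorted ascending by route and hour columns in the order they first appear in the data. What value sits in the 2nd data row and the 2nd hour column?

With rows sorted ascending by route, row 2 is route=RT015. hour columns in first-appearance order: 20h, 22h, 13h, 11h; column 2 is 22h.
Long rows with route=RT015, hour=22h: 70 + 256 + 531 = 857.

857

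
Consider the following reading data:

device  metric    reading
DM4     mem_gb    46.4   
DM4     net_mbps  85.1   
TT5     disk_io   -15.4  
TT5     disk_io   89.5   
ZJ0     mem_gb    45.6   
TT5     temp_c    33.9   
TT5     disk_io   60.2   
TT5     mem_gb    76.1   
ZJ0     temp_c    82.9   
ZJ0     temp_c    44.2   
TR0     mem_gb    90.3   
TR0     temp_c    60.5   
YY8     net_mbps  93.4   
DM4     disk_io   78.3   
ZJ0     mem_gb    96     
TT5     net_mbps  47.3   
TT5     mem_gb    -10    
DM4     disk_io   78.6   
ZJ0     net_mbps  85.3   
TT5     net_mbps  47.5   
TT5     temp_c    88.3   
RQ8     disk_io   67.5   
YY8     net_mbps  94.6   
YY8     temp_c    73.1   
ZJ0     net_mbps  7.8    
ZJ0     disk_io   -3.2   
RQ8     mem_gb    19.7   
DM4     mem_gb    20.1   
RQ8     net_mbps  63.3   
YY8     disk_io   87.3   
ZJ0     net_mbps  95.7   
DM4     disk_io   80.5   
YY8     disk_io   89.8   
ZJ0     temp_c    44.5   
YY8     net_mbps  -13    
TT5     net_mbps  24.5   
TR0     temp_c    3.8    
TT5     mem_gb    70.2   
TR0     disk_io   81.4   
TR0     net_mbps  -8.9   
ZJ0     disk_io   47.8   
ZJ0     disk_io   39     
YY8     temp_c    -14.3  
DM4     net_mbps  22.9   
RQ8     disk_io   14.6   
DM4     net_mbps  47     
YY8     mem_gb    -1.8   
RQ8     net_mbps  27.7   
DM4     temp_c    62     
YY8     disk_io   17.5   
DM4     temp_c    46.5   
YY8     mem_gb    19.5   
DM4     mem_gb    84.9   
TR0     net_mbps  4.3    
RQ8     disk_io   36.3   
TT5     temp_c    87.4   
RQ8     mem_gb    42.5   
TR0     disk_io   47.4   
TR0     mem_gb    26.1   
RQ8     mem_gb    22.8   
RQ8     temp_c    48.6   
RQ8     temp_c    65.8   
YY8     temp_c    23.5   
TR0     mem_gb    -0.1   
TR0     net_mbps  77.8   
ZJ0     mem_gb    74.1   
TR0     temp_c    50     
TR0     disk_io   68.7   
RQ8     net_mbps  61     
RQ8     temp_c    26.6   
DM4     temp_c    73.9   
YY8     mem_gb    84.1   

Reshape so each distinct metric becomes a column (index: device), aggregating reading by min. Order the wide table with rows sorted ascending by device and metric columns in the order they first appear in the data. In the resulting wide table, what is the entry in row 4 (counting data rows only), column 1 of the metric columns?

With rows sorted ascending by device, row 4 is device=TT5. metric columns in first-appearance order: mem_gb, net_mbps, disk_io, temp_c; column 1 is mem_gb.
Long rows with device=TT5, metric=mem_gb: min(76.1, -10, 70.2) = -10.

-10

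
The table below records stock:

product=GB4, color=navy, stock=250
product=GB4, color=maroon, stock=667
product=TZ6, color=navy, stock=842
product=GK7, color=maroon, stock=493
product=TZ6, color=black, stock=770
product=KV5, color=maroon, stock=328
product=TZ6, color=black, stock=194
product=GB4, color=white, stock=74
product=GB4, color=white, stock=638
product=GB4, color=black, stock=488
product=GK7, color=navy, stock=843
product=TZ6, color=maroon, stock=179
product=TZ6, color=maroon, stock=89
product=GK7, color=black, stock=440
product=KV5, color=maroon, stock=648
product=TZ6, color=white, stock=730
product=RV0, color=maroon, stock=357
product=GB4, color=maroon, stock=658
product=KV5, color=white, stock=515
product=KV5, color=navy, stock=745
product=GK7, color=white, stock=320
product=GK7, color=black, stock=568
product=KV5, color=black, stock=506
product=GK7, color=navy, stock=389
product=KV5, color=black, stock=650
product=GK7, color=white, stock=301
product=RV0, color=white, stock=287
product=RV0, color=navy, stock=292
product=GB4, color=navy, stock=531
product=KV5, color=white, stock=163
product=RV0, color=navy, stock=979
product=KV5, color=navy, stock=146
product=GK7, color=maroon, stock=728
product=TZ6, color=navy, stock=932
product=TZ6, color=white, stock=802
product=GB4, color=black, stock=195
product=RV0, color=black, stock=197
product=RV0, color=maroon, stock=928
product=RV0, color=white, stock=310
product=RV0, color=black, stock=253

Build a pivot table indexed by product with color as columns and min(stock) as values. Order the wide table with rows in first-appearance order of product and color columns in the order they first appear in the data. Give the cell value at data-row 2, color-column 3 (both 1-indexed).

194

With rows in first-appearance order of product, row 2 is product=TZ6. color columns in first-appearance order: navy, maroon, black, white; column 3 is black.
Long rows with product=TZ6, color=black: min(770, 194) = 194.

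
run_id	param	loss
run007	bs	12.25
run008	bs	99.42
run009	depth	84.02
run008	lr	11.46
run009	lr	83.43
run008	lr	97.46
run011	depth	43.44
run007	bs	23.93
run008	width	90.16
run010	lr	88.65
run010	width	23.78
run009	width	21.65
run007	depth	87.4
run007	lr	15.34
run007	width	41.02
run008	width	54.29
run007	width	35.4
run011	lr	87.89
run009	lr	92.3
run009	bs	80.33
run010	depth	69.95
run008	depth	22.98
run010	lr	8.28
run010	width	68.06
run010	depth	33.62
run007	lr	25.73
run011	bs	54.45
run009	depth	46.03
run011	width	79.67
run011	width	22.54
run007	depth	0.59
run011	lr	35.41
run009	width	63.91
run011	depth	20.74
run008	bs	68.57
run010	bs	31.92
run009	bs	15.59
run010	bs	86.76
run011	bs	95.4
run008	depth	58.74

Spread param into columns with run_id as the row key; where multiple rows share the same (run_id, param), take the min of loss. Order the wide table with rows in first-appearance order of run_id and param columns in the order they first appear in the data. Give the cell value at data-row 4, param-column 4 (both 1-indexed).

22.54

With rows in first-appearance order of run_id, row 4 is run_id=run011. param columns in first-appearance order: bs, depth, lr, width; column 4 is width.
Long rows with run_id=run011, param=width: min(79.67, 22.54) = 22.54.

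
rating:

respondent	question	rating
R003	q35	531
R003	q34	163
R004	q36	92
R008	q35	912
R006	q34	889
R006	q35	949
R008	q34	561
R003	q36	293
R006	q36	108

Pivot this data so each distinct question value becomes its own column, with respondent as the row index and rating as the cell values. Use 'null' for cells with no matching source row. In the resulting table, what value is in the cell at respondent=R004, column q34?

No long-format row has respondent=R004 and question=q34, so the cell is null.

null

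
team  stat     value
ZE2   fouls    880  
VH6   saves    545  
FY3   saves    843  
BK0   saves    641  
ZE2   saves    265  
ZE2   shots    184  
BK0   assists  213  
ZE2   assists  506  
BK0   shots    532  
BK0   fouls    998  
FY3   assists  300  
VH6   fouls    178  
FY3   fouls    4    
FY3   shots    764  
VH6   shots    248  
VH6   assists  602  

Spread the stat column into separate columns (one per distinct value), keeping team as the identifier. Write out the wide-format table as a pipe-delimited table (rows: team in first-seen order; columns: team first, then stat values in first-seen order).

Columns: team plus the 4 distinct stat values (fouls, saves, shots, assists).
For example, row ZE2 column fouls takes value=880 from the long row (ZE2, fouls).

| team | fouls | saves | shots | assists |
| ZE2 | 880 | 265 | 184 | 506 |
| VH6 | 178 | 545 | 248 | 602 |
| FY3 | 4 | 843 | 764 | 300 |
| BK0 | 998 | 641 | 532 | 213 |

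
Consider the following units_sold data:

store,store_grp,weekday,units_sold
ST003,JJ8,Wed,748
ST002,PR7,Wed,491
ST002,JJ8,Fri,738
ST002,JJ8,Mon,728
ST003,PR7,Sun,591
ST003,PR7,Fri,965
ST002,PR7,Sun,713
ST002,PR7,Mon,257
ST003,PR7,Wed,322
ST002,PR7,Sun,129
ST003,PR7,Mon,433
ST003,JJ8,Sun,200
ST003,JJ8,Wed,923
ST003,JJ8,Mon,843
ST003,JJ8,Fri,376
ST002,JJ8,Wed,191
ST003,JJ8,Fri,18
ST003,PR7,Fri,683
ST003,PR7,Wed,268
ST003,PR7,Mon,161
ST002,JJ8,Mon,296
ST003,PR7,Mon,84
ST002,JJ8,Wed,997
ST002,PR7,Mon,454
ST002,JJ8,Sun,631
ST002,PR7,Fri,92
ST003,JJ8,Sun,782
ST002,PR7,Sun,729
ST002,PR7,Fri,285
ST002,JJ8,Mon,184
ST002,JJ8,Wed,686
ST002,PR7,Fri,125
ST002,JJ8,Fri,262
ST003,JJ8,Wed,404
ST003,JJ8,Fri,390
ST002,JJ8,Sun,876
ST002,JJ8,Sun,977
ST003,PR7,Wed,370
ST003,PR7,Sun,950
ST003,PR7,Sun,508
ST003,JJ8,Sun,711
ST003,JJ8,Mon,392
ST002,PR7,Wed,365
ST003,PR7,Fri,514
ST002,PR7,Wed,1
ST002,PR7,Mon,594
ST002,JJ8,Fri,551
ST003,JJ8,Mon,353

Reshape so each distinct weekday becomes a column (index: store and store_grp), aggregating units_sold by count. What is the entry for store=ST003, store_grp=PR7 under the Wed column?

Rows with store=ST003, store_grp=PR7 and weekday=Wed: units_sold values are 322, 268, 370.
3 rows match — count = 3.

3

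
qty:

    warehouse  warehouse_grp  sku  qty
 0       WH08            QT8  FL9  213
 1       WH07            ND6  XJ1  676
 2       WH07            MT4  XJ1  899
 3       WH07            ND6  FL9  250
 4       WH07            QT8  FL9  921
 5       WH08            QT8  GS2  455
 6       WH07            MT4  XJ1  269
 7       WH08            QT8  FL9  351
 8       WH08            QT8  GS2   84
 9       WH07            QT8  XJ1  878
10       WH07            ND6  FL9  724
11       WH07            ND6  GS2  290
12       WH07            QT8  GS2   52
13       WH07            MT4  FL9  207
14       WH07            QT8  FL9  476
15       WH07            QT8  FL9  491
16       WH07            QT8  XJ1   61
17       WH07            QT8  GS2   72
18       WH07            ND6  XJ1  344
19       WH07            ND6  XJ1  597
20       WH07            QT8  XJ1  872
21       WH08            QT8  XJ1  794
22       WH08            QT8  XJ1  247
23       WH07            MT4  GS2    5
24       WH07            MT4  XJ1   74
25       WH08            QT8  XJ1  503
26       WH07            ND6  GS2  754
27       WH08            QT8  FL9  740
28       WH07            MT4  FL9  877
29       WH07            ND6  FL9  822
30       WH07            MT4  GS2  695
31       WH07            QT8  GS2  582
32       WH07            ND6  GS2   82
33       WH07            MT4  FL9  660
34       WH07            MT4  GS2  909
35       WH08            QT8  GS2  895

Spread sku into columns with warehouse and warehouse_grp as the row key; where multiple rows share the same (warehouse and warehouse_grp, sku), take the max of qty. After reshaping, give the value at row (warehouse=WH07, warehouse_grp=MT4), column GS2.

909

Rows with warehouse=WH07, warehouse_grp=MT4 and sku=GS2: qty values are 5, 695, 909.
max(5, 695, 909) = 909.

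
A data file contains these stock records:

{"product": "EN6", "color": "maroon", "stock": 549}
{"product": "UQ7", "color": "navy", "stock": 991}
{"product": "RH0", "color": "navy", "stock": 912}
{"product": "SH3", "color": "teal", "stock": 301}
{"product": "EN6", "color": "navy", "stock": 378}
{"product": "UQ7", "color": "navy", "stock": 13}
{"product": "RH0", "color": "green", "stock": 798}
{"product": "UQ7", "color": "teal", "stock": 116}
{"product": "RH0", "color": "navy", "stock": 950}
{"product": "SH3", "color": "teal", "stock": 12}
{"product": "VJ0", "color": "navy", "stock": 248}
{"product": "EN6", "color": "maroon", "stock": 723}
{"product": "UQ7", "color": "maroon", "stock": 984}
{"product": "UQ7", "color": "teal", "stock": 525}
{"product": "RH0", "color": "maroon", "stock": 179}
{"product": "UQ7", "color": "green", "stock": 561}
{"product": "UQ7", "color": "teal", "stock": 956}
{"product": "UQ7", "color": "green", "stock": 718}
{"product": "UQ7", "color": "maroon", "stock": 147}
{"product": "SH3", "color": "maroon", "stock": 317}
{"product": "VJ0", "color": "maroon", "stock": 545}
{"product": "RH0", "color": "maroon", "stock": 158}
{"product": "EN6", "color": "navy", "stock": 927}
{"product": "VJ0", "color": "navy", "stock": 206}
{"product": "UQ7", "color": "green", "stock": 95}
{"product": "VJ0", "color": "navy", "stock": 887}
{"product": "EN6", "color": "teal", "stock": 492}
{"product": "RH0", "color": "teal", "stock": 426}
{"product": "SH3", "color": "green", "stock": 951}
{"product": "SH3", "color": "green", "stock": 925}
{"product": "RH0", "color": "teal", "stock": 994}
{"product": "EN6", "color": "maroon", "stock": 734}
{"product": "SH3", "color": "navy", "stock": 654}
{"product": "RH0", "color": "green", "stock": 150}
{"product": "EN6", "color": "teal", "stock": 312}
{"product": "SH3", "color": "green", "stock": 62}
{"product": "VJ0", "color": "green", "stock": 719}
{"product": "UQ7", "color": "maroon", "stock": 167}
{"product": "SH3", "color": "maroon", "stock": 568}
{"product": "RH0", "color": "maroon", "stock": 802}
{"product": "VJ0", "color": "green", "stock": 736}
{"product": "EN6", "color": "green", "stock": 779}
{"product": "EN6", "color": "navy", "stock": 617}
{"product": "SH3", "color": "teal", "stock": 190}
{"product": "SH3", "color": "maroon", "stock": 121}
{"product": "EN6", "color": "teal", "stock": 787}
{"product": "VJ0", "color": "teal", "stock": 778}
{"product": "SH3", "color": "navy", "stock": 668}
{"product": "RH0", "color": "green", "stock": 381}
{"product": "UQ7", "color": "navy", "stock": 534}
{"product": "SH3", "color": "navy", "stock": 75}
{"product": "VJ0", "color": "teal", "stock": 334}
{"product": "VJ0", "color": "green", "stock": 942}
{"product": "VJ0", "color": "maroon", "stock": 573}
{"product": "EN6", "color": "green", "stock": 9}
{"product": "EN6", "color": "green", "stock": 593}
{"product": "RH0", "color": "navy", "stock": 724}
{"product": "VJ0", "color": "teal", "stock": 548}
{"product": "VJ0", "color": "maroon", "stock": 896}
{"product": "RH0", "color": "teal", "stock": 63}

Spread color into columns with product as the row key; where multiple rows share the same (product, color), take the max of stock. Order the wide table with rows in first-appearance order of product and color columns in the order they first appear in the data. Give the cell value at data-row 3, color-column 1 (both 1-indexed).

With rows in first-appearance order of product, row 3 is product=RH0. color columns in first-appearance order: maroon, navy, teal, green; column 1 is maroon.
Long rows with product=RH0, color=maroon: max(179, 158, 802) = 802.

802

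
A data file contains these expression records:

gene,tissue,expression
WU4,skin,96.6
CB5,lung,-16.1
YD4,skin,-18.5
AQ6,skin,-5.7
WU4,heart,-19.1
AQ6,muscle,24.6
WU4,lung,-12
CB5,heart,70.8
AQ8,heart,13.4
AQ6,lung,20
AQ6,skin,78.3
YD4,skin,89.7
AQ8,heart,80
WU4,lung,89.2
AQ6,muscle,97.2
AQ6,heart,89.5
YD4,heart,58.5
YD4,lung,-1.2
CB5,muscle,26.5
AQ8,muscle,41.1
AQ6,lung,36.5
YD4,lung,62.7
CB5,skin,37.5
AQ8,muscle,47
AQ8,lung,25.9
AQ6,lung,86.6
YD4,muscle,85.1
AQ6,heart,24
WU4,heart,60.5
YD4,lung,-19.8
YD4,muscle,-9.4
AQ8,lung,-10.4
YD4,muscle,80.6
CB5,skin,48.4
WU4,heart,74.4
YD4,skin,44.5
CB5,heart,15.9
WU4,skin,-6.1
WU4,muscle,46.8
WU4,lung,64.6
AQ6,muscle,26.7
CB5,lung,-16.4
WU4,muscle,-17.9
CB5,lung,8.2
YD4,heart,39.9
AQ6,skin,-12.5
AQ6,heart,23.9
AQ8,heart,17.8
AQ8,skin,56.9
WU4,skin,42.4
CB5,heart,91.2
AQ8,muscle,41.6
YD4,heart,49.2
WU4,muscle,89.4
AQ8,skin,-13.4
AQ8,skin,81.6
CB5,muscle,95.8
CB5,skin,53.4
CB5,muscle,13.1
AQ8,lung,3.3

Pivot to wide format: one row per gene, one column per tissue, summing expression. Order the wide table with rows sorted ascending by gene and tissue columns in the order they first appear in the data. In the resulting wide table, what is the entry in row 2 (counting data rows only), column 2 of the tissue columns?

18.8

With rows sorted ascending by gene, row 2 is gene=AQ8. tissue columns in first-appearance order: skin, lung, heart, muscle; column 2 is lung.
Long rows with gene=AQ8, tissue=lung: 25.9 + -10.4 + 3.3 = 18.8.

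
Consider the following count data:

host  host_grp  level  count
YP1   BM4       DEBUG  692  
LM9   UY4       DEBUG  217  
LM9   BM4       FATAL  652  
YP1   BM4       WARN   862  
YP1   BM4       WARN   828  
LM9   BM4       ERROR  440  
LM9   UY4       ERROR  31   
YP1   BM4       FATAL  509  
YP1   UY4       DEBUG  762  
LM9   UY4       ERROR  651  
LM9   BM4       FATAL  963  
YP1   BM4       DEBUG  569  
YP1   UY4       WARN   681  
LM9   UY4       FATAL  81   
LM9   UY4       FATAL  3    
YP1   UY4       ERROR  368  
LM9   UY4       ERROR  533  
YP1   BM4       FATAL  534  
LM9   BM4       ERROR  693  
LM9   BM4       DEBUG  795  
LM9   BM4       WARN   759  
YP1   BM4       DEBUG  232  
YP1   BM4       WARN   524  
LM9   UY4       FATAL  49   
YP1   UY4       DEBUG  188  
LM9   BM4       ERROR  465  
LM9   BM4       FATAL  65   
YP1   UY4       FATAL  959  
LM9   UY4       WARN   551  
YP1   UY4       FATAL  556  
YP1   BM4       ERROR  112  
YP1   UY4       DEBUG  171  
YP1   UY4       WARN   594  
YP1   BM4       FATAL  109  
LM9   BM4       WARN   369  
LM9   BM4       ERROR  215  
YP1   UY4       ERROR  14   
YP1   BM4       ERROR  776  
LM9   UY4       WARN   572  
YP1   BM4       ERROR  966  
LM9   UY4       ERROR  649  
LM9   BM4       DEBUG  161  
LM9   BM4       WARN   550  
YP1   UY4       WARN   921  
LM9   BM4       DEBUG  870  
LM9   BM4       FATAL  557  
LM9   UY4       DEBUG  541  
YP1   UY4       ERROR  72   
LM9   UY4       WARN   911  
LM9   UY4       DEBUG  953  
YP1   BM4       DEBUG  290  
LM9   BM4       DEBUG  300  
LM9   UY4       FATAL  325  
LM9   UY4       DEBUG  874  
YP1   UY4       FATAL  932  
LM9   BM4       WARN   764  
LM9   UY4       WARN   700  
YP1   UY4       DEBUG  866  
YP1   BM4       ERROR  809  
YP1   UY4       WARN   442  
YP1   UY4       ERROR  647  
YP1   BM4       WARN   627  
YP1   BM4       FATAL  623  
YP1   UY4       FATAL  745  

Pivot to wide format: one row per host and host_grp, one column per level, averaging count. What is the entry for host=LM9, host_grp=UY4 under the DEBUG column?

646.25

Rows with host=LM9, host_grp=UY4 and level=DEBUG: count values are 217, 541, 953, 874.
(217 + 541 + 953 + 874) / 4 = 646.25.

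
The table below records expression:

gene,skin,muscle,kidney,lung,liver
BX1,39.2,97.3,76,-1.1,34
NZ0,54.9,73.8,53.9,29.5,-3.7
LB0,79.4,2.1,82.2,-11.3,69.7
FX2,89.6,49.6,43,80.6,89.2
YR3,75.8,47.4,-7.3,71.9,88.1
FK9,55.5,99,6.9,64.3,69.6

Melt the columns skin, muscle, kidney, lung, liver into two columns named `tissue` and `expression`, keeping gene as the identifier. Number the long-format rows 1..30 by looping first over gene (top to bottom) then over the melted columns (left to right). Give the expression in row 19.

80.6

30 rows total (6 × 5). Row 19: index ⌊(19-1)/5⌋ = 3 into gene → FX2; (19-1) mod 5 = 3 into the melted columns → lung.
So row 19 is (FX2, lung, 80.6); expression = 80.6.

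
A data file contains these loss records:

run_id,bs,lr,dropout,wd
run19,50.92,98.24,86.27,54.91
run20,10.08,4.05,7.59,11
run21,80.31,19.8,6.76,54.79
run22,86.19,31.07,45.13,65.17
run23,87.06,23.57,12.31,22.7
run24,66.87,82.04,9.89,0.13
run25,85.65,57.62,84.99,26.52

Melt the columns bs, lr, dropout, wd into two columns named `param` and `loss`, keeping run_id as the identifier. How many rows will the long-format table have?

7 run_id values × 4 melted columns = 28 rows.

28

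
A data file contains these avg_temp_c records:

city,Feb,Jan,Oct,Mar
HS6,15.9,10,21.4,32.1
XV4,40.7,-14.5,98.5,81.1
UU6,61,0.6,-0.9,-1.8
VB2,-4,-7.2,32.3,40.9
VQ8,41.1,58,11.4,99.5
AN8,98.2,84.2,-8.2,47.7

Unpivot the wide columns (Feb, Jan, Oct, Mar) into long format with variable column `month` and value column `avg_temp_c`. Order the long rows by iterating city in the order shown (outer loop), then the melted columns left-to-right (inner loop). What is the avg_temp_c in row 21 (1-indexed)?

24 rows total (6 × 4). Row 21: index ⌊(21-1)/4⌋ = 5 into city → AN8; (21-1) mod 4 = 0 into the melted columns → Feb.
So row 21 is (AN8, Feb, 98.2); avg_temp_c = 98.2.

98.2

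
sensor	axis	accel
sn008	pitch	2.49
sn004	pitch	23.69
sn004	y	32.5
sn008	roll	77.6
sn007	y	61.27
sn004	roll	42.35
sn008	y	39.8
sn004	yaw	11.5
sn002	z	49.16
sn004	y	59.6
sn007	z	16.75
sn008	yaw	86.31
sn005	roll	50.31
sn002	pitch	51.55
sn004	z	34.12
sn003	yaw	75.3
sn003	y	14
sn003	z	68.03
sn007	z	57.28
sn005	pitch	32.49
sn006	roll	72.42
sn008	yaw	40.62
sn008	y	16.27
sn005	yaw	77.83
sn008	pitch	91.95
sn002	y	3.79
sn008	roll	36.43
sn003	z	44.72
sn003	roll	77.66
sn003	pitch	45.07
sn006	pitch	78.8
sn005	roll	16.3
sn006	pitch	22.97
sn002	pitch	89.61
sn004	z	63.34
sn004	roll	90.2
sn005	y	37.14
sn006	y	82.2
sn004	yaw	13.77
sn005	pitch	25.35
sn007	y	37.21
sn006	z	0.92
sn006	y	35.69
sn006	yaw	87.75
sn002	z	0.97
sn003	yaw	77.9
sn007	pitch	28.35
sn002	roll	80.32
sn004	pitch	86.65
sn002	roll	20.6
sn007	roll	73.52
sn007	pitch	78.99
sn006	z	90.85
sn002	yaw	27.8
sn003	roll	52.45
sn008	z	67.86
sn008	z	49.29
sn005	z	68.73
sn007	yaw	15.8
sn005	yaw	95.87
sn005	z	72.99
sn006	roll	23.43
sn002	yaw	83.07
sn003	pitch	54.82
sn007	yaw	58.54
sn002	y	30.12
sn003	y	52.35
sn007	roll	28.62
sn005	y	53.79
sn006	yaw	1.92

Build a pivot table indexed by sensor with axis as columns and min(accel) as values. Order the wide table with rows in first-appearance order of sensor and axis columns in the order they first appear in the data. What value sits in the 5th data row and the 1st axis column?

25.35

With rows in first-appearance order of sensor, row 5 is sensor=sn005. axis columns in first-appearance order: pitch, y, roll, yaw, z; column 1 is pitch.
Long rows with sensor=sn005, axis=pitch: min(32.49, 25.35) = 25.35.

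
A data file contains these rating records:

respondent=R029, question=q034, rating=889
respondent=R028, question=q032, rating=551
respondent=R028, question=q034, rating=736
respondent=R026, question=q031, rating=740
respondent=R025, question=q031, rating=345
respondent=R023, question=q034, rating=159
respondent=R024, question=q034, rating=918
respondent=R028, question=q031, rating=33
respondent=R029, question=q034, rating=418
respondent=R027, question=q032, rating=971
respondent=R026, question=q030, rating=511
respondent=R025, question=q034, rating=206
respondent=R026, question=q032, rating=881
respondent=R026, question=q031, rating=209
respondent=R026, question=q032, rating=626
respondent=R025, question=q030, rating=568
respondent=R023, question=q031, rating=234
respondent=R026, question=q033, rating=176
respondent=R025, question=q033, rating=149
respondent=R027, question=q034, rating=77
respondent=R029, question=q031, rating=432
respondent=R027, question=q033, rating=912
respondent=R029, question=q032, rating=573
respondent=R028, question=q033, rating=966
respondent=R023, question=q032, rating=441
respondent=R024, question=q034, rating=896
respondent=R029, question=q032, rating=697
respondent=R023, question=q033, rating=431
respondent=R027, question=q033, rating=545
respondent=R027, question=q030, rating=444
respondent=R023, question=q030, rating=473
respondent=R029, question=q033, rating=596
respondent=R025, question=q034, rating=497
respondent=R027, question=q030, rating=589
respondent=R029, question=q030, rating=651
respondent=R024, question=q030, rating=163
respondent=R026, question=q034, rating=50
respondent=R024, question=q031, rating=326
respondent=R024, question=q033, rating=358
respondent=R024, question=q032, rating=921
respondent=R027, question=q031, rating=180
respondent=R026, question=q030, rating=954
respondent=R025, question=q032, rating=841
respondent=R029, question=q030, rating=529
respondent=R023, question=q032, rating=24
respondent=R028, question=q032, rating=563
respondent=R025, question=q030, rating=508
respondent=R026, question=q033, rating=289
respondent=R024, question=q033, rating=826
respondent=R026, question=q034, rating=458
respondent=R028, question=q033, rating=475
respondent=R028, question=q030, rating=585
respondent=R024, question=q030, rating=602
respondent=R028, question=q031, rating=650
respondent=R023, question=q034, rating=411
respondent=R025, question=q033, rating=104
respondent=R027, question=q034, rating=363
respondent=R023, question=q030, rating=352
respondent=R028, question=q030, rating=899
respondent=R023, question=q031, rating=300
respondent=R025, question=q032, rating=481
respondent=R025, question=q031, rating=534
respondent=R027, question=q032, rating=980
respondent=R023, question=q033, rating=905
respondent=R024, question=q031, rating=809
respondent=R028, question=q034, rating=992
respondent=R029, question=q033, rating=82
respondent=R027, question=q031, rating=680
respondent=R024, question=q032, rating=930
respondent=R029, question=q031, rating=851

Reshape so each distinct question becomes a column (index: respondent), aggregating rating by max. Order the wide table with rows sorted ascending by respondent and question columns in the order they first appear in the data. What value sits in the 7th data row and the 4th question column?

651

With rows sorted ascending by respondent, row 7 is respondent=R029. question columns in first-appearance order: q034, q032, q031, q030, q033; column 4 is q030.
Long rows with respondent=R029, question=q030: max(651, 529) = 651.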